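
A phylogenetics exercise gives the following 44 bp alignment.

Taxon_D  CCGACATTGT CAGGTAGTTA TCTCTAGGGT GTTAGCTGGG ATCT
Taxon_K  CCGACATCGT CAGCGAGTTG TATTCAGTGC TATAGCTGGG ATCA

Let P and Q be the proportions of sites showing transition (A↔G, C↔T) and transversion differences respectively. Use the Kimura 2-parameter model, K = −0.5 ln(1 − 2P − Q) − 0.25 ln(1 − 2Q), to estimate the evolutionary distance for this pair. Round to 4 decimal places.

Differing sites — 8:T/C (Ti); 14:G/C (Tv); 15:T/G (Tv); 20:A/G (Ti); 22:C/A (Tv); 24:C/T (Ti); 25:T/C (Ti); 28:G/T (Tv); 30:T/C (Ti); 31:G/T (Tv); 32:T/A (Tv); 44:T/A (Tv).
Of the 12 differences, 5 transitions and 7 transversions over 44 sites: P = 5/44 = 0.113636, Q = 7/44 = 0.159091.
d = −0.5·ln(0.613637) − 0.25·ln(0.681818) = −0.5·(-0.488352) − 0.25·(-0.382993) = 0.3399.

0.3399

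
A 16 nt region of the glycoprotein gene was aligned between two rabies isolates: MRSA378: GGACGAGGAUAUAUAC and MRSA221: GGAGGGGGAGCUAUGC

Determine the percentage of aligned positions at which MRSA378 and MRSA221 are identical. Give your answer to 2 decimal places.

The sequences differ at positions 4 (C/G), 6 (A/G), 10 (U/G), 11 (A/C), 15 (A/G).
11 of the 16 sites match, so the percent identity is 11/16 × 100 = 68.75%.

68.75%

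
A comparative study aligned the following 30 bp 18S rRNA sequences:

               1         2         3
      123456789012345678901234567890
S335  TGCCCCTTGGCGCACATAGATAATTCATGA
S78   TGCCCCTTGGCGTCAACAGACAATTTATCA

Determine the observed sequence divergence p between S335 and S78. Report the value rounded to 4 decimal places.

0.2333

Mismatches occur at site 13 (C↔T), site 14 (A↔C), site 15 (C↔A), site 17 (T↔C), site 21 (T↔C), site 26 (C↔T), site 29 (G↔C).
There are 7 differences over 30 sites, so p = 7/30 = 0.2333.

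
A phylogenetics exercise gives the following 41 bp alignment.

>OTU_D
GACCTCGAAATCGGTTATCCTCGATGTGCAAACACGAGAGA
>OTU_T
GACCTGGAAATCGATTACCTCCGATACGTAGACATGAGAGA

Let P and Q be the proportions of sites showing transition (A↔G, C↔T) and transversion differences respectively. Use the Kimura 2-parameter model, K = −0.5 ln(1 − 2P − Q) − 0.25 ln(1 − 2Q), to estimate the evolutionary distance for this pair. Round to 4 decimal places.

0.3238

Mismatches occur at site 6 (C/G, transversion), site 14 (G/A, transition), site 18 (T/C, transition), site 20 (C/T, transition), site 21 (T/C, transition), site 26 (G/A, transition), site 27 (T/C, transition), site 29 (C/T, transition), site 31 (A/G, transition), site 35 (C/T, transition).
Of the 10 differences, 9 transitions and 1 transversion over 41 sites: P = 9/41 = 0.219512, Q = 1/41 = 0.024390.
d = −0.5·ln(0.536586) − 0.25·ln(0.951220) = −0.5·(-0.622528) − 0.25·(-0.050010) = 0.3238.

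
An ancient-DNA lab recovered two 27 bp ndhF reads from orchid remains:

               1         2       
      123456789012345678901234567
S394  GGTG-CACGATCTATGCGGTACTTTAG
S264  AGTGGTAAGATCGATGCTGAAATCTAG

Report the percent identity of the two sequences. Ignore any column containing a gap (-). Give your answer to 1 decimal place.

Excluding the 1 gap column leaves 26 comparable sites.
Differing sites — 1:G/A; 6:C/T; 8:C/A; 13:T/G; 18:G/T; 20:T/A; 22:C/A; 24:T/C.
18 of the 26 comparable sites match, so the percent identity is 18/26 × 100 = 69.2%.

69.2%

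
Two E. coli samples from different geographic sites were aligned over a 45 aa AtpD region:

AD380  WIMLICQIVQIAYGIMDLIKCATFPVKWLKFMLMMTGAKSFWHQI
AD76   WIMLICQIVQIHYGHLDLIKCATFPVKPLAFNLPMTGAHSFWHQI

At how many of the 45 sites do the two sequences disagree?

Differing sites — 12:A/H; 15:I/H; 16:M/L; 28:W/P; 30:K/A; 32:M/N; 34:M/P; 39:K/H.
That gives 8 mismatches out of 45 aligned sites, so the Hamming distance is 8.

8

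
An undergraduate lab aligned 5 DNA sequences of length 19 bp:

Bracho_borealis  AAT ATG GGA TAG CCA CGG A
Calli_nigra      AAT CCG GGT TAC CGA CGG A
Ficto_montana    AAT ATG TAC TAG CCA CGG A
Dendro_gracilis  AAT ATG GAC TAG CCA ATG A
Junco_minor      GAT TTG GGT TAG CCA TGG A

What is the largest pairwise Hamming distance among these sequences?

8

Pairwise Hamming distances:
  Bracho_borealis vs Calli_nigra: 5
  Bracho_borealis vs Ficto_montana: 3
  Bracho_borealis vs Dendro_gracilis: 4
  Bracho_borealis vs Junco_minor: 4
  Calli_nigra vs Ficto_montana: 7
  Calli_nigra vs Dendro_gracilis: 8
  Calli_nigra vs Junco_minor: 6
  Ficto_montana vs Dendro_gracilis: 3
  Ficto_montana vs Junco_minor: 6
  Dendro_gracilis vs Junco_minor: 6
The largest is 8, between Calli_nigra and Dendro_gracilis.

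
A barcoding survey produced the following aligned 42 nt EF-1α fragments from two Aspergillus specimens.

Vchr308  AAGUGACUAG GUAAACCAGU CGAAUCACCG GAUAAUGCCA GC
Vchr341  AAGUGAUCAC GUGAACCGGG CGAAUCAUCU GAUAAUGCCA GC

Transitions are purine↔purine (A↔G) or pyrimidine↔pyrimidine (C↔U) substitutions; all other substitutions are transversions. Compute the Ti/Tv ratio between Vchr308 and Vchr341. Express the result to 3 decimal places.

1.667

Mismatches occur at site 7 (C/U, transition), site 8 (U/C, transition), site 10 (G/C, transversion), site 13 (A/G, transition), site 18 (A/G, transition), site 20 (U/G, transversion), site 28 (C/U, transition), site 30 (G/U, transversion).
Of the 8 differences, 5 transitions and 3 transversions, so Ti/Tv = 5/3 = 1.667.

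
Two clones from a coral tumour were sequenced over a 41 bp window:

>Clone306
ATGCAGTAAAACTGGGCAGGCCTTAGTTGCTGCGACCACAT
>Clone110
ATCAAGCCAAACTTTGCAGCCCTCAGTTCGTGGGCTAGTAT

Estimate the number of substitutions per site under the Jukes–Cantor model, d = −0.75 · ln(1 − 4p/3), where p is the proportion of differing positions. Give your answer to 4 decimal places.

0.5510

Differing sites — 3:G/C; 4:C/A; 7:T/C; 8:A/C; 14:G/T; 15:G/T; 20:G/C; 24:T/C; 29:G/C; 30:C/G; 33:C/G; 35:A/C; 36:C/T; 37:C/A; 38:A/G; 39:C/T.
p = 16/41 = 0.390244.
d = −0.75 · ln(1 − (4/3)·0.390244) = −0.75 · ln(0.479675) = −0.75 · (-0.734646) = 0.5510.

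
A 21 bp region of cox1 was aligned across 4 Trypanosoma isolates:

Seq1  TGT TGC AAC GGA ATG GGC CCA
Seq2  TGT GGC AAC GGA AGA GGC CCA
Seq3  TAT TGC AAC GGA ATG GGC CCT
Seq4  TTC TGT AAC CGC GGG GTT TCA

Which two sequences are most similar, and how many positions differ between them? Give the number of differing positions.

2

Pairwise Hamming distances:
  Seq1 vs Seq2: 3
  Seq1 vs Seq3: 2
  Seq1 vs Seq4: 10
  Seq2 vs Seq3: 5
  Seq2 vs Seq4: 11
  Seq3 vs Seq4: 11
The smallest is 2, between Seq1 and Seq3.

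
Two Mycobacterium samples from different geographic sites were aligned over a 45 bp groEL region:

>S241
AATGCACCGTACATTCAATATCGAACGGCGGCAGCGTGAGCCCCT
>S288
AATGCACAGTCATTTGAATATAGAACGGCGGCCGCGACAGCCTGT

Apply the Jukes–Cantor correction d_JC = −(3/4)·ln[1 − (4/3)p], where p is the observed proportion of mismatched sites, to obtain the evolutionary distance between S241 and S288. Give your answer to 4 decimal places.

The sequences differ at positions 8 (C/A), 11 (A/C), 12 (C/A), 13 (A/T), 16 (C/G), 22 (C/A), 33 (A/C), 37 (T/A), 38 (G/C), 43 (C/T), 44 (C/G).
p = 11/45 = 0.244444.
d = −0.75 · ln(1 − (4/3)·0.244444) = −0.75 · ln(0.674075) = −0.75 · (-0.394414) = 0.2958.

0.2958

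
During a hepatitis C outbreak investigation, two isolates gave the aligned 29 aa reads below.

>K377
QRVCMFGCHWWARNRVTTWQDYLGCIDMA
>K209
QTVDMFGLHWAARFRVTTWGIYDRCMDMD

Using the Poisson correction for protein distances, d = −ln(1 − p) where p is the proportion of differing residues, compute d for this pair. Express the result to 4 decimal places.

The sequences differ at positions 2 (R/T), 4 (C/D), 8 (C/L), 11 (W/A), 14 (N/F), 20 (Q/G), 21 (D/I), 23 (L/D), 24 (G/R), 26 (I/M), 29 (A/D).
p = 11/29 = 0.379310.
d = −ln(1 − 0.379310) = −ln(0.620690) = 0.4769.

0.4769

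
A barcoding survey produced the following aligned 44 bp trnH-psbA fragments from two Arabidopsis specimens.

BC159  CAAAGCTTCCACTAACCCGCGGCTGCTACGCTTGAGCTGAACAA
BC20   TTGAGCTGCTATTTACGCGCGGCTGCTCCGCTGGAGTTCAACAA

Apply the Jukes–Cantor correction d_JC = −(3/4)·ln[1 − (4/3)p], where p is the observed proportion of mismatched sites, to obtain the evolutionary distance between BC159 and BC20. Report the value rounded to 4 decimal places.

The sequences differ at positions 1 (C/T), 2 (A/T), 3 (A/G), 8 (T/G), 10 (C/T), 12 (C/T), 14 (A/T), 17 (C/G), 28 (A/C), 33 (T/G), 37 (C/T), 39 (G/C).
p = 12/44 = 0.272727.
d = −0.75 · ln(1 − (4/3)·0.272727) = −0.75 · ln(0.636364) = −0.75 · (-0.451985) = 0.3390.

0.3390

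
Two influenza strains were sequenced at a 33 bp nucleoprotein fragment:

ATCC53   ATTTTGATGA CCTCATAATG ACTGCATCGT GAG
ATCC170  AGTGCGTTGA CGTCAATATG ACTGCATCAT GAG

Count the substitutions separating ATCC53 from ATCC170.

8

The sequences differ at positions 2 (T/G), 4 (T/G), 5 (T/C), 7 (A/T), 12 (C/G), 16 (T/A), 17 (A/T), 29 (G/A).
That gives 8 mismatches out of 33 aligned sites, so the Hamming distance is 8.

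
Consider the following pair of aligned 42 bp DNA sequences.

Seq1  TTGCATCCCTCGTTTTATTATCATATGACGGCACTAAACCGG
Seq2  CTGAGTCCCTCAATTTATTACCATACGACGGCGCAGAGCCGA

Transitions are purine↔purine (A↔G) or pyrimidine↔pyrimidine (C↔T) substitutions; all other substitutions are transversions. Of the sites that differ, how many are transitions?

Differing sites — 1:T/C (Ti); 4:C/A (Tv); 5:A/G (Ti); 12:G/A (Ti); 13:T/A (Tv); 21:T/C (Ti); 26:T/C (Ti); 33:A/G (Ti); 35:T/A (Tv); 36:A/G (Ti); 38:A/G (Ti); 42:G/A (Ti).
Of the 12 differences, 9 transitions and 3 transversions, so the answer is 9.

9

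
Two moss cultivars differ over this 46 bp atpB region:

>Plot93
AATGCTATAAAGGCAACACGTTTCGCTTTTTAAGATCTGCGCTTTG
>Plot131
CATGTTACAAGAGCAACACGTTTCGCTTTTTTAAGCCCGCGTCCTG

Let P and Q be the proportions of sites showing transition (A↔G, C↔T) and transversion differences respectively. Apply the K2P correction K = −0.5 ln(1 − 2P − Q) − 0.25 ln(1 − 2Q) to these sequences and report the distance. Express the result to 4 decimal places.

Mismatches occur at site 1 (A↔C, transversion), site 5 (C↔T, transition), site 8 (T↔C, transition), site 11 (A↔G, transition), site 12 (G↔A, transition), site 32 (A↔T, transversion), site 34 (G↔A, transition), site 35 (A↔G, transition), site 36 (T↔C, transition), site 38 (T↔C, transition), site 42 (C↔T, transition), site 43 (T↔C, transition), site 44 (T↔C, transition).
Of the 13 differences, 11 transitions and 2 transversions over 46 sites: P = 11/46 = 0.239130, Q = 2/46 = 0.043478.
d = −0.5·ln(0.478262) − 0.25·ln(0.913044) = −0.5·(-0.737597) − 0.25·(-0.090971) = 0.3915.

0.3915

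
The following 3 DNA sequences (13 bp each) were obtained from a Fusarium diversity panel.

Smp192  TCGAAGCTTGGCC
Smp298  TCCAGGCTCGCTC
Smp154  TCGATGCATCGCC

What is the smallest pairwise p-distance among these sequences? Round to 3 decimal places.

0.231

Pairwise Hamming distances:
  Smp192 vs Smp298: 5
  Smp192 vs Smp154: 3
  Smp298 vs Smp154: 7
The smallest is 3 mismatches, between Smp192 and Smp154; p = 3/13 = 0.231.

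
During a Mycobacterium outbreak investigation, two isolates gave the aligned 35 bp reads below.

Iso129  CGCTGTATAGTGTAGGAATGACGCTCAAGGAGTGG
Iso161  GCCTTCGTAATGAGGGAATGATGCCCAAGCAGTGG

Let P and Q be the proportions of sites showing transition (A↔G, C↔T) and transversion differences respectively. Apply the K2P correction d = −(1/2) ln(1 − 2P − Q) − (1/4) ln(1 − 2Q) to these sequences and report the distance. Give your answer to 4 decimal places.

Differing sites — 1:C/G (Tv); 2:G/C (Tv); 5:G/T (Tv); 6:T/C (Ti); 7:A/G (Ti); 10:G/A (Ti); 13:T/A (Tv); 14:A/G (Ti); 22:C/T (Ti); 25:T/C (Ti); 30:G/C (Tv).
Of the 11 differences, 6 transitions and 5 transversions over 35 sites: P = 6/35 = 0.171429, Q = 5/35 = 0.142857.
d = −0.5·ln(0.514285) − 0.25·ln(0.714286) = −0.5·(-0.664978) − 0.25·(-0.336472) = 0.4166.

0.4166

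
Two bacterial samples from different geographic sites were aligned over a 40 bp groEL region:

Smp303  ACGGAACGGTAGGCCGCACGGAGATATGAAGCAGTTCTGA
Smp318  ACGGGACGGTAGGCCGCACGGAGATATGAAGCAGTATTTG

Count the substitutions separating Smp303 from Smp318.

5

Mismatches occur at site 5 (A/G), site 36 (T/A), site 37 (C/T), site 39 (G/T), site 40 (A/G).
That gives 5 mismatches out of 40 aligned sites, so the Hamming distance is 5.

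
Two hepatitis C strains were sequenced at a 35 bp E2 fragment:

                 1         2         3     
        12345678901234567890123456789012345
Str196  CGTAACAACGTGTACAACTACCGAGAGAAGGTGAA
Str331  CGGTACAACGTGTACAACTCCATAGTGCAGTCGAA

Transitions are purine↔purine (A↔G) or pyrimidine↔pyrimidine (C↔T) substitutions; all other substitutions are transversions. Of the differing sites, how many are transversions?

Differing sites — 3:T/G (Tv); 4:A/T (Tv); 20:A/C (Tv); 22:C/A (Tv); 23:G/T (Tv); 26:A/T (Tv); 28:A/C (Tv); 31:G/T (Tv); 32:T/C (Ti).
Of the 9 differences, 1 transition and 8 transversions, so the answer is 8.

8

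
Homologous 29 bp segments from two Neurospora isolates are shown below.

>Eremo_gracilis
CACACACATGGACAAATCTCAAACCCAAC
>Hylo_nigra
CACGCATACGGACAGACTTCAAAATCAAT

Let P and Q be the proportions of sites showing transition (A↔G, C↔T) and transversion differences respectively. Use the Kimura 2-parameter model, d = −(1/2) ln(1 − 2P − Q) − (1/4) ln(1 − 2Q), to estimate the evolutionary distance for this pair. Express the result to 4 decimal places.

The sequences differ at positions 4 (A/G, transition), 7 (C/T, transition), 9 (T/C, transition), 15 (A/G, transition), 17 (T/C, transition), 18 (C/T, transition), 24 (C/A, transversion), 25 (C/T, transition), 29 (C/T, transition).
Of the 9 differences, 8 transitions and 1 transversion over 29 sites: P = 8/29 = 0.275862, Q = 1/29 = 0.034483.
d = −0.5·ln(0.413793) − 0.25·ln(0.931034) = −0.5·(-0.882389) − 0.25·(-0.071459) = 0.4591.

0.4591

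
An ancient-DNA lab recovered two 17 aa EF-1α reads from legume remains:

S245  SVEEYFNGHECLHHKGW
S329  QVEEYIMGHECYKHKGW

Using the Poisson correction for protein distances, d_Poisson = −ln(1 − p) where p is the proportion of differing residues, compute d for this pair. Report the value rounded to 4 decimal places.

0.3483

The sequences differ at positions 1 (S/Q), 6 (F/I), 7 (N/M), 12 (L/Y), 13 (H/K).
p = 5/17 = 0.294118.
d = −ln(1 − 0.294118) = −ln(0.705882) = 0.3483.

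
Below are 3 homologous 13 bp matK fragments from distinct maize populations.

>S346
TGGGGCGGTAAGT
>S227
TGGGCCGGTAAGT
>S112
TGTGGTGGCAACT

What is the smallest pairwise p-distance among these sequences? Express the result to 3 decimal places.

0.077

Pairwise Hamming distances:
  S346 vs S227: 1
  S346 vs S112: 4
  S227 vs S112: 5
The smallest is 1 mismatch, between S346 and S227; p = 1/13 = 0.077.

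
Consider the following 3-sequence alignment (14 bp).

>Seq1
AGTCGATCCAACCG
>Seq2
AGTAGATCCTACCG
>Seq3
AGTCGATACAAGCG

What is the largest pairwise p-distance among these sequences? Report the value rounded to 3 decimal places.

0.286

Pairwise Hamming distances:
  Seq1 vs Seq2: 2
  Seq1 vs Seq3: 2
  Seq2 vs Seq3: 4
The largest is 4 mismatches, between Seq2 and Seq3; p = 4/14 = 0.286.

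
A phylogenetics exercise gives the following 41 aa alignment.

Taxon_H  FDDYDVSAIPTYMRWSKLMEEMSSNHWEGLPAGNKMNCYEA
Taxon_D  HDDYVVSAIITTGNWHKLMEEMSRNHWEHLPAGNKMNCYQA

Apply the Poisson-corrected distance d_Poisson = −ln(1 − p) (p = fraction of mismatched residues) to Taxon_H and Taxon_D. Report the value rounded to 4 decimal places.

0.2796

Mismatches occur at site 1 (F↔H), site 5 (D↔V), site 10 (P↔I), site 12 (Y↔T), site 13 (M↔G), site 14 (R↔N), site 16 (S↔H), site 24 (S↔R), site 29 (G↔H), site 40 (E↔Q).
p = 10/41 = 0.243902.
d = −ln(1 − 0.243902) = −ln(0.756098) = 0.2796.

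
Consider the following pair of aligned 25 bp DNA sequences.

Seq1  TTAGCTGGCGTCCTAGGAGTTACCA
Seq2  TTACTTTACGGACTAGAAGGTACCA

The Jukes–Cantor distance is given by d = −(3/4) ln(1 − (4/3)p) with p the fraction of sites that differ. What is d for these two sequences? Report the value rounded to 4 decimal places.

0.4172

Differing sites — 4:G/C; 5:C/T; 7:G/T; 8:G/A; 11:T/G; 12:C/A; 17:G/A; 20:T/G.
p = 8/25 = 0.320000.
d = −0.75 · ln(1 − (4/3)·0.320000) = −0.75 · ln(0.573333) = −0.75 · (-0.556289) = 0.4172.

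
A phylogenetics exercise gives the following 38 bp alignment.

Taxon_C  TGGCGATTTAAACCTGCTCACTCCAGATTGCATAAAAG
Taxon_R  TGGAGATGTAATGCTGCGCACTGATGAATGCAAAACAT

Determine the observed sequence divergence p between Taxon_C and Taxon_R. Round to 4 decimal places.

0.3158

Differing sites — 4:C/A; 8:T/G; 12:A/T; 13:C/G; 18:T/G; 23:C/G; 24:C/A; 25:A/T; 28:T/A; 33:T/A; 36:A/C; 38:G/T.
There are 12 differences over 38 sites, so p = 12/38 = 0.3158.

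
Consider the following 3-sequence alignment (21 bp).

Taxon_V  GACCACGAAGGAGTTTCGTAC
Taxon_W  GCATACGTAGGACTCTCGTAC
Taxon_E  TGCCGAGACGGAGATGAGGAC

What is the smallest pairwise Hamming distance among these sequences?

Pairwise Hamming distances:
  Taxon_V vs Taxon_W: 6
  Taxon_V vs Taxon_E: 9
  Taxon_W vs Taxon_E: 14
The smallest is 6, between Taxon_V and Taxon_W.

6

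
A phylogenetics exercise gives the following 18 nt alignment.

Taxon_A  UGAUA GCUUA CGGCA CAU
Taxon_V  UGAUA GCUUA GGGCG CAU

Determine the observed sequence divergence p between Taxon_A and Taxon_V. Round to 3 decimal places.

0.111

The sequences differ at positions 11 (C/G), 15 (A/G).
There are 2 differences over 18 sites, so p = 2/18 = 0.111.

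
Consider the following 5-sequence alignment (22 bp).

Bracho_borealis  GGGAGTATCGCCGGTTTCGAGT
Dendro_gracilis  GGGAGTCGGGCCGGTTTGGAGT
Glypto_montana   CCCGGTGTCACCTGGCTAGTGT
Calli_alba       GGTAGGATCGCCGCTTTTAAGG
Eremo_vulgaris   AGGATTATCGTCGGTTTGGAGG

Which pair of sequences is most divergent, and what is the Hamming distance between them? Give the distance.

15

Pairwise Hamming distances:
  Bracho_borealis vs Dendro_gracilis: 4
  Bracho_borealis vs Glypto_montana: 11
  Bracho_borealis vs Calli_alba: 6
  Bracho_borealis vs Eremo_vulgaris: 5
  Dendro_gracilis vs Glypto_montana: 13
  Dendro_gracilis vs Calli_alba: 9
  Dendro_gracilis vs Eremo_vulgaris: 7
  Glypto_montana vs Calli_alba: 15
  Glypto_montana vs Eremo_vulgaris: 14
  Calli_alba vs Eremo_vulgaris: 8
The largest is 15, between Glypto_montana and Calli_alba.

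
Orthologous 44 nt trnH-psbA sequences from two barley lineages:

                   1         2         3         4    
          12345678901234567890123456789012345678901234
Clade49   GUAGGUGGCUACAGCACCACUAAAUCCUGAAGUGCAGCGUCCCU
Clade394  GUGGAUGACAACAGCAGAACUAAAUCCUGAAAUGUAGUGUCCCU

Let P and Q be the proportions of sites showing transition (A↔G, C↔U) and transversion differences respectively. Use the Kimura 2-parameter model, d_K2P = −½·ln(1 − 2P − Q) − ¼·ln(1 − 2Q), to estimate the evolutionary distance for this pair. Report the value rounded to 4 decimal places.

0.2451

The sequences differ at positions 3 (A/G, transition), 5 (G/A, transition), 8 (G/A, transition), 10 (U/A, transversion), 17 (C/G, transversion), 18 (C/A, transversion), 32 (G/A, transition), 35 (C/U, transition), 38 (C/U, transition).
Of the 9 differences, 6 transitions and 3 transversions over 44 sites: P = 6/44 = 0.136364, Q = 3/44 = 0.068182.
d = −0.5·ln(0.659090) − 0.25·ln(0.863636) = −0.5·(-0.416895) − 0.25·(-0.146604) = 0.2451.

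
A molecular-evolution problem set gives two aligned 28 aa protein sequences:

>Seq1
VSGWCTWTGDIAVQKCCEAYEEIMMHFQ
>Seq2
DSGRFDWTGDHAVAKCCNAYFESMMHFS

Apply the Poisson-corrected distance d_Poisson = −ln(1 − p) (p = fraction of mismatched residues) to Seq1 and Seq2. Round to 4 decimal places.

0.4418

Differing sites — 1:V/D; 4:W/R; 5:C/F; 6:T/D; 11:I/H; 14:Q/A; 18:E/N; 21:E/F; 23:I/S; 28:Q/S.
p = 10/28 = 0.357143.
d = −ln(1 − 0.357143) = −ln(0.642857) = 0.4418.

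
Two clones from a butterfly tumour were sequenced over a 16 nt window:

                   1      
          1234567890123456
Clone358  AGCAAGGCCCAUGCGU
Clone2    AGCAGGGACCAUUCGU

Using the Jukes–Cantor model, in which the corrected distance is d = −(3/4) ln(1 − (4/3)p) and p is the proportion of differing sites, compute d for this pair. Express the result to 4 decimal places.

0.2158

Differing sites — 5:A/G; 8:C/A; 13:G/U.
p = 3/16 = 0.187500.
d = −0.75 · ln(1 − (4/3)·0.187500) = −0.75 · ln(0.750000) = −0.75 · (-0.287682) = 0.2158.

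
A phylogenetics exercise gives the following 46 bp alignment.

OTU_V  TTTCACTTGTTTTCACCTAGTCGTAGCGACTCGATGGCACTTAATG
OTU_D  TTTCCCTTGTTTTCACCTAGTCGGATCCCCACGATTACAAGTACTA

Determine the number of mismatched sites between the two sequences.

12

The sequences differ at positions 5 (A/C), 24 (T/G), 26 (G/T), 28 (G/C), 29 (A/C), 31 (T/A), 36 (G/T), 37 (G/A), 40 (C/A), 41 (T/G), 44 (A/C), 46 (G/A).
That gives 12 mismatches out of 46 aligned sites, so the Hamming distance is 12.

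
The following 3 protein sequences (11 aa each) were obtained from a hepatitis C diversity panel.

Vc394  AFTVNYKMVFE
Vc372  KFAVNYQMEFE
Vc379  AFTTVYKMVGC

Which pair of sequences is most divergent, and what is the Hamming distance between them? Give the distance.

Pairwise Hamming distances:
  Vc394 vs Vc372: 4
  Vc394 vs Vc379: 4
  Vc372 vs Vc379: 8
The largest is 8, between Vc372 and Vc379.

8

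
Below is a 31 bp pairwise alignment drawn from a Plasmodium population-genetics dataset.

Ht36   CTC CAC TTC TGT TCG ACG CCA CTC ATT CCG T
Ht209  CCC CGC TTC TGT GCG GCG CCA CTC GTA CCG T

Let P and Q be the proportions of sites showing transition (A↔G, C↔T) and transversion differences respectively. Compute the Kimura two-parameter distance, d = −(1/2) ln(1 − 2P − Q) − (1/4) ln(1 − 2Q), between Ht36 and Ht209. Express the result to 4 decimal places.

Mismatches occur at site 2 (T→C, transition), site 5 (A→G, transition), site 13 (T→G, transversion), site 16 (A→G, transition), site 25 (A→G, transition), site 27 (T→A, transversion).
Of the 6 differences, 4 transitions and 2 transversions over 31 sites: P = 4/31 = 0.129032, Q = 2/31 = 0.064516.
d = −0.5·ln(0.677420) − 0.25·ln(0.870968) = −0.5·(-0.389464) − 0.25·(-0.138150) = 0.2293.

0.2293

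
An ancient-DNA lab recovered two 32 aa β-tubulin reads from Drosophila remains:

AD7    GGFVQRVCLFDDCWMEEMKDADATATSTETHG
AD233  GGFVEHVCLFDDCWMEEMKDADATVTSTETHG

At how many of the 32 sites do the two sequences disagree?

The sequences differ at positions 5 (Q/E), 6 (R/H), 25 (A/V).
That gives 3 mismatches out of 32 aligned sites, so the Hamming distance is 3.

3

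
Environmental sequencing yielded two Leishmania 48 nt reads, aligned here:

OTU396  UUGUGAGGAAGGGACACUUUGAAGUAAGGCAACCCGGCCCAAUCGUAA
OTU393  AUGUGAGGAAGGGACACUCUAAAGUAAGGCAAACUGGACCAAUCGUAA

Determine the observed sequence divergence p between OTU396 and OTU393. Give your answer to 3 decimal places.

Mismatches occur at site 1 (U↔A), site 19 (U↔C), site 21 (G↔A), site 33 (C↔A), site 35 (C↔U), site 38 (C↔A).
There are 6 differences over 48 sites, so p = 6/48 = 0.125.

0.125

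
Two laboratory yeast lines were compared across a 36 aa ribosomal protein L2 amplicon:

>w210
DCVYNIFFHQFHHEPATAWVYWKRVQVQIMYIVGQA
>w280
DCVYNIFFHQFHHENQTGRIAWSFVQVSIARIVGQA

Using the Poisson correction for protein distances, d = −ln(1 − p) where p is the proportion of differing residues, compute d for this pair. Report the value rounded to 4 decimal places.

Mismatches occur at site 15 (P↔N), site 16 (A↔Q), site 18 (A↔G), site 19 (W↔R), site 20 (V↔I), site 21 (Y↔A), site 23 (K↔S), site 24 (R↔F), site 28 (Q↔S), site 30 (M↔A), site 31 (Y↔R).
p = 11/36 = 0.305556.
d = −ln(1 − 0.305556) = −ln(0.694444) = 0.3646.

0.3646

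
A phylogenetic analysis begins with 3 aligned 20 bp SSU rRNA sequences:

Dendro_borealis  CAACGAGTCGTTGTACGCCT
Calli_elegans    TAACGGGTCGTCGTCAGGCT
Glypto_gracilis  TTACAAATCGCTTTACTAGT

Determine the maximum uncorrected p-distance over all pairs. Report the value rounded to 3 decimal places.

Pairwise Hamming distances:
  Dendro_borealis vs Calli_elegans: 6
  Dendro_borealis vs Glypto_gracilis: 9
  Calli_elegans vs Glypto_gracilis: 12
The largest is 12 mismatches, between Calli_elegans and Glypto_gracilis; p = 12/20 = 0.600.

0.600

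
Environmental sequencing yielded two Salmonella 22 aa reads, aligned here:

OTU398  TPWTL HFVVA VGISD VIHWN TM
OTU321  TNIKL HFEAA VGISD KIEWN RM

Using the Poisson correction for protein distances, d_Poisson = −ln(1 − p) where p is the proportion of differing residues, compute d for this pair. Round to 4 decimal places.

0.4520

Mismatches occur at site 2 (P→N), site 3 (W→I), site 4 (T→K), site 8 (V→E), site 9 (V→A), site 16 (V→K), site 18 (H→E), site 21 (T→R).
p = 8/22 = 0.363636.
d = −ln(1 − 0.363636) = −ln(0.636364) = 0.4520.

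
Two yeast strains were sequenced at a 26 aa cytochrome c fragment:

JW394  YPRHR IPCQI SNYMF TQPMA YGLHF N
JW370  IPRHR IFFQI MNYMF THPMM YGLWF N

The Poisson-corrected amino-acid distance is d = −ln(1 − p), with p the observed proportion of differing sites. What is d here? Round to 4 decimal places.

0.3137

Differing sites — 1:Y/I; 7:P/F; 8:C/F; 11:S/M; 17:Q/H; 20:A/M; 24:H/W.
p = 7/26 = 0.269231.
d = −ln(1 − 0.269231) = −ln(0.730769) = 0.3137.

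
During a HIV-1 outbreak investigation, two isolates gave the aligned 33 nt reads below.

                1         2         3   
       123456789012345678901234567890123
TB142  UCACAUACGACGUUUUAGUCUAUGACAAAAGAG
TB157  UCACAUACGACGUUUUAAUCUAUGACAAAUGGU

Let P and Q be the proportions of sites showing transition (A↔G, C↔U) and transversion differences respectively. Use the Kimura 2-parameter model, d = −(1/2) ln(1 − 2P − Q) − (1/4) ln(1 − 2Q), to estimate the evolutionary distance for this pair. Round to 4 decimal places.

The sequences differ at positions 18 (G/A, transition), 30 (A/U, transversion), 32 (A/G, transition), 33 (G/U, transversion).
Of the 4 differences, 2 transitions and 2 transversions over 33 sites: P = 2/33 = 0.060606, Q = 2/33 = 0.060606.
d = −0.5·ln(0.818182) − 0.25·ln(0.878788) = −0.5·(-0.200670) − 0.25·(-0.129212) = 0.1326.

0.1326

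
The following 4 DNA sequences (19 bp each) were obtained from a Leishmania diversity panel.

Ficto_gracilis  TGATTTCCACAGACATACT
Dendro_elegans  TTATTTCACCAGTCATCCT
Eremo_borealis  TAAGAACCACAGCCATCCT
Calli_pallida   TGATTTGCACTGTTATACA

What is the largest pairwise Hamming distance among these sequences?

Pairwise Hamming distances:
  Ficto_gracilis vs Dendro_elegans: 5
  Ficto_gracilis vs Eremo_borealis: 6
  Ficto_gracilis vs Calli_pallida: 5
  Dendro_elegans vs Eremo_borealis: 7
  Dendro_elegans vs Calli_pallida: 8
  Eremo_borealis vs Calli_pallida: 10
The largest is 10, between Eremo_borealis and Calli_pallida.

10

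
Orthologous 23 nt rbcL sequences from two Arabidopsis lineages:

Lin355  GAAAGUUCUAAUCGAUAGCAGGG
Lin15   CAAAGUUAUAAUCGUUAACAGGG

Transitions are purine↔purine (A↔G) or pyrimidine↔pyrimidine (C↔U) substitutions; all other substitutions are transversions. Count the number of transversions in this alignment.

3

Mismatches occur at site 1 (G/C, transversion), site 8 (C/A, transversion), site 15 (A/U, transversion), site 18 (G/A, transition).
Of the 4 differences, 1 transition and 3 transversions, so the answer is 3.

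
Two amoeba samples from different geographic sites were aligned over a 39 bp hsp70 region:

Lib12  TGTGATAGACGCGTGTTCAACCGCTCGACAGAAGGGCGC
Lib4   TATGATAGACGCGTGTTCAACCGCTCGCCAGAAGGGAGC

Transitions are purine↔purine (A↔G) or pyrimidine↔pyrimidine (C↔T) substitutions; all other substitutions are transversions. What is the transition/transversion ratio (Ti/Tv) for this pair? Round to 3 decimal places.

0.500

Differing sites — 2:G/A (Ti); 28:A/C (Tv); 37:C/A (Tv).
Of the 3 differences, 1 transition and 2 transversions, so Ti/Tv = 1/2 = 0.500.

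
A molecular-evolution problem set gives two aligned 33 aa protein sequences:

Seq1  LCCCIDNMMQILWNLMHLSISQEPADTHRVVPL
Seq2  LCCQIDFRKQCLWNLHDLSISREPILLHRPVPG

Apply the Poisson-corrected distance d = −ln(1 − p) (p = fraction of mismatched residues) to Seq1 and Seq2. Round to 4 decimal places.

0.5008

Mismatches occur at site 4 (C/Q), site 7 (N/F), site 8 (M/R), site 9 (M/K), site 11 (I/C), site 16 (M/H), site 17 (H/D), site 22 (Q/R), site 25 (A/I), site 26 (D/L), site 27 (T/L), site 30 (V/P), site 33 (L/G).
p = 13/33 = 0.393939.
d = −ln(1 − 0.393939) = −ln(0.606061) = 0.5008.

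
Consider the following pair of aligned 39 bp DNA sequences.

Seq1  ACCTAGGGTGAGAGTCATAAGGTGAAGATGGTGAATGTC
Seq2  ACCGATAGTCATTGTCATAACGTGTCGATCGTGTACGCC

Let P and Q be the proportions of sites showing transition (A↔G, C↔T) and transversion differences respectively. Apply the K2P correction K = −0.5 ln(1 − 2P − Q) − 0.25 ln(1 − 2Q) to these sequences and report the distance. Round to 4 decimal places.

Mismatches occur at site 4 (T→G, transversion), site 6 (G→T, transversion), site 7 (G→A, transition), site 10 (G→C, transversion), site 12 (G→T, transversion), site 13 (A→T, transversion), site 21 (G→C, transversion), site 25 (A→T, transversion), site 26 (A→C, transversion), site 30 (G→C, transversion), site 34 (A→T, transversion), site 36 (T→C, transition), site 38 (T→C, transition).
Of the 13 differences, 3 transitions and 10 transversions over 39 sites: P = 3/39 = 0.076923, Q = 10/39 = 0.256410.
d = −0.5·ln(0.589744) − 0.25·ln(0.487180) = −0.5·(-0.528067) − 0.25·(-0.719122) = 0.4438.

0.4438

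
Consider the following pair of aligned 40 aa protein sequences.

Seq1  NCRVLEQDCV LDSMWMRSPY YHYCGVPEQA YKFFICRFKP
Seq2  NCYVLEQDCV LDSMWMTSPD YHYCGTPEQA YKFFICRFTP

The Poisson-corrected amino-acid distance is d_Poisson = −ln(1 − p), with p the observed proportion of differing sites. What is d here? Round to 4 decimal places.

0.1335

The sequences differ at positions 3 (R/Y), 17 (R/T), 20 (Y/D), 26 (V/T), 39 (K/T).
p = 5/40 = 0.125000.
d = −ln(1 − 0.125000) = −ln(0.875000) = 0.1335.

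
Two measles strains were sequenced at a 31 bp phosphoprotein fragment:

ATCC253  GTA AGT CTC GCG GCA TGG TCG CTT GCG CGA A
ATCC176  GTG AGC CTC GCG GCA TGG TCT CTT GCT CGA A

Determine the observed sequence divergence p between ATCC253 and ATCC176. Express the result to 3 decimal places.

0.129

Mismatches occur at site 3 (A/G), site 6 (T/C), site 21 (G/T), site 27 (G/T).
There are 4 differences over 31 sites, so p = 4/31 = 0.129.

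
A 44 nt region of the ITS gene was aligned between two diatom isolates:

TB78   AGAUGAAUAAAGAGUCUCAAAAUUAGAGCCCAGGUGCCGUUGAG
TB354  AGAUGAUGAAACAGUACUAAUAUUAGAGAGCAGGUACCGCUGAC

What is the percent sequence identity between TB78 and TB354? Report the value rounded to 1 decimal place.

Differing sites — 7:A/U; 8:U/G; 12:G/C; 16:C/A; 17:U/C; 18:C/U; 21:A/U; 29:C/A; 30:C/G; 36:G/A; 40:U/C; 44:G/C.
32 of the 44 sites match, so the percent identity is 32/44 × 100 = 72.7%.

72.7%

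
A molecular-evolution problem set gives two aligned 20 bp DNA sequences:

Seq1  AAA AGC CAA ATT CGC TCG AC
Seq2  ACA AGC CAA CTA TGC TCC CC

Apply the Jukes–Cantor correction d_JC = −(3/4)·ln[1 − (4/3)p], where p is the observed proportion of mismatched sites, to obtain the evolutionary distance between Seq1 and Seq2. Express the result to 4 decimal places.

Mismatches occur at site 2 (A↔C), site 10 (A↔C), site 12 (T↔A), site 13 (C↔T), site 18 (G↔C), site 19 (A↔C).
p = 6/20 = 0.300000.
d = −0.75 · ln(1 − (4/3)·0.300000) = −0.75 · ln(0.600000) = −0.75 · (-0.510826) = 0.3831.

0.3831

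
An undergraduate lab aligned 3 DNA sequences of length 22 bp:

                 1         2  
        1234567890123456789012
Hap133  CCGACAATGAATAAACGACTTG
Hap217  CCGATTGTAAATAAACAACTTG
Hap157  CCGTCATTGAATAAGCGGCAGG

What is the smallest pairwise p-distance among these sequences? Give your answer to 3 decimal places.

Pairwise Hamming distances:
  Hap133 vs Hap217: 5
  Hap133 vs Hap157: 6
  Hap217 vs Hap157: 10
The smallest is 5 mismatches, between Hap133 and Hap217; p = 5/22 = 0.227.

0.227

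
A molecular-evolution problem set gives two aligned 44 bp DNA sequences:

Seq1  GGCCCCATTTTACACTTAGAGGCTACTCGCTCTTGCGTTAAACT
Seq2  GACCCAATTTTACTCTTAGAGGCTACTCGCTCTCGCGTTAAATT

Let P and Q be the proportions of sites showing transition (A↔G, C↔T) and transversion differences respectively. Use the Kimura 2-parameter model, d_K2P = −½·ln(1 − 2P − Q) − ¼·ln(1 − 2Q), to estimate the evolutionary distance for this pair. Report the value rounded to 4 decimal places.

Mismatches occur at site 2 (G/A, transition), site 6 (C/A, transversion), site 14 (A/T, transversion), site 34 (T/C, transition), site 43 (C/T, transition).
Of the 5 differences, 3 transitions and 2 transversions over 44 sites: P = 3/44 = 0.068182, Q = 2/44 = 0.045455.
d = −0.5·ln(0.818181) − 0.25·ln(0.909090) = −0.5·(-0.200672) − 0.25·(-0.095311) = 0.1242.

0.1242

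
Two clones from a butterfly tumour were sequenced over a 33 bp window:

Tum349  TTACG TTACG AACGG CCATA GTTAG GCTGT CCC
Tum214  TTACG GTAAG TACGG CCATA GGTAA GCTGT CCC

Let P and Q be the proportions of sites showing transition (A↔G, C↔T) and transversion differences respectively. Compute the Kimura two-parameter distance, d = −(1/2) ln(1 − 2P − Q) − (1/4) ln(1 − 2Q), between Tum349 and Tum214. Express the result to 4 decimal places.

0.1697

The sequences differ at positions 6 (T/G, transversion), 9 (C/A, transversion), 11 (A/T, transversion), 22 (T/G, transversion), 25 (G/A, transition).
Of the 5 differences, 1 transition and 4 transversions over 33 sites: P = 1/33 = 0.030303, Q = 4/33 = 0.121212.
d = −0.5·ln(0.818182) − 0.25·ln(0.757576) = −0.5·(-0.200670) − 0.25·(-0.277631) = 0.1697.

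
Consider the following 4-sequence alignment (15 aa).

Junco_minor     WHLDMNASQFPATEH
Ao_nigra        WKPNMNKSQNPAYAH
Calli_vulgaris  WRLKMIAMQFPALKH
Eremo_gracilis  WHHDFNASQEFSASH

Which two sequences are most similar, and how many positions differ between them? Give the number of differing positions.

6

Pairwise Hamming distances:
  Junco_minor vs Ao_nigra: 7
  Junco_minor vs Calli_vulgaris: 6
  Junco_minor vs Eremo_gracilis: 7
  Ao_nigra vs Calli_vulgaris: 9
  Ao_nigra vs Eremo_gracilis: 10
  Calli_vulgaris vs Eremo_gracilis: 11
The smallest is 6, between Junco_minor and Calli_vulgaris.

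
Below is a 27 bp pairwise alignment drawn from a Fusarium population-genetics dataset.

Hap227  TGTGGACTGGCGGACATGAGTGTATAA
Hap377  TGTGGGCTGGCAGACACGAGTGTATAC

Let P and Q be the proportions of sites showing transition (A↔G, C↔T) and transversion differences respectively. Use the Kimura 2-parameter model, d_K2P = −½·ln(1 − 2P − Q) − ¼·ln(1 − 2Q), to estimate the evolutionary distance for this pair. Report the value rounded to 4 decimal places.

The sequences differ at positions 6 (A/G, transition), 12 (G/A, transition), 17 (T/C, transition), 27 (A/C, transversion).
Of the 4 differences, 3 transitions and 1 transversion over 27 sites: P = 3/27 = 0.111111, Q = 1/27 = 0.037037.
d = −0.5·ln(0.740741) − 0.25·ln(0.925926) = −0.5·(-0.300104) − 0.25·(-0.076961) = 0.1693.

0.1693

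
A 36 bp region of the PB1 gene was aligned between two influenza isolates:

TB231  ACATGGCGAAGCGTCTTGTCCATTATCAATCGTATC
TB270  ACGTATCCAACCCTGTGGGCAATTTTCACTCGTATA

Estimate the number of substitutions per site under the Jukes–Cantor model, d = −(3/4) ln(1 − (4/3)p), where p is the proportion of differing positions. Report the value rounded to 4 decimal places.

0.4926

Mismatches occur at site 3 (A↔G), site 5 (G↔A), site 6 (G↔T), site 8 (G↔C), site 11 (G↔C), site 13 (G↔C), site 15 (C↔G), site 17 (T↔G), site 19 (T↔G), site 21 (C↔A), site 25 (A↔T), site 29 (A↔C), site 36 (C↔A).
p = 13/36 = 0.361111.
d = −0.75 · ln(1 − (4/3)·0.361111) = −0.75 · ln(0.518519) = −0.75 · (-0.656779) = 0.4926.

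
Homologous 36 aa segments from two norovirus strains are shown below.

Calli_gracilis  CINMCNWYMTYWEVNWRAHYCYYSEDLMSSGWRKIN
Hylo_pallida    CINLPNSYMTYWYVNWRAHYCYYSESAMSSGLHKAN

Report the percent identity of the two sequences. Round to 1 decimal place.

75.0%

Mismatches occur at site 4 (M/L), site 5 (C/P), site 7 (W/S), site 13 (E/Y), site 26 (D/S), site 27 (L/A), site 32 (W/L), site 33 (R/H), site 35 (I/A).
27 of the 36 sites match, so the percent identity is 27/36 × 100 = 75.0%.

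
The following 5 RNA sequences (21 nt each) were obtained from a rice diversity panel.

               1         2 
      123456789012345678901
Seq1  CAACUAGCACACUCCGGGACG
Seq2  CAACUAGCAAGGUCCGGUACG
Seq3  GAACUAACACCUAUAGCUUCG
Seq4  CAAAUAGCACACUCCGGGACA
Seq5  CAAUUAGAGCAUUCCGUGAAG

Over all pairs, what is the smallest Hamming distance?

2

Pairwise Hamming distances:
  Seq1 vs Seq2: 4
  Seq1 vs Seq3: 10
  Seq1 vs Seq4: 2
  Seq1 vs Seq5: 6
  Seq2 vs Seq3: 10
  Seq2 vs Seq4: 6
  Seq2 vs Seq5: 9
  Seq3 vs Seq4: 12
  Seq3 vs Seq5: 13
  Seq4 vs Seq5: 7
The smallest is 2, between Seq1 and Seq4.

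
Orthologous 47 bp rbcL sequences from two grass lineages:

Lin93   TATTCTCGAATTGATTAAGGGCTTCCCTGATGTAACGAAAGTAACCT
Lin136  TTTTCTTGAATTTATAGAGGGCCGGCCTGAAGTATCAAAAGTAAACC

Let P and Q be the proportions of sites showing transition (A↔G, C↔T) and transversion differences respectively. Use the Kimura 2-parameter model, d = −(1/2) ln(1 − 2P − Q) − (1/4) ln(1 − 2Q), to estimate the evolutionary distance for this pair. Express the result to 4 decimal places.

0.3455

Mismatches occur at site 2 (A↔T, transversion), site 7 (C↔T, transition), site 13 (G↔T, transversion), site 16 (T↔A, transversion), site 17 (A↔G, transition), site 23 (T↔C, transition), site 24 (T↔G, transversion), site 25 (C↔G, transversion), site 31 (T↔A, transversion), site 35 (A↔T, transversion), site 37 (G↔A, transition), site 45 (C↔A, transversion), site 47 (T↔C, transition).
Of the 13 differences, 5 transitions and 8 transversions over 47 sites: P = 5/47 = 0.106383, Q = 8/47 = 0.170213.
d = −0.5·ln(0.617021) − 0.25·ln(0.659574) = −0.5·(-0.482852) − 0.25·(-0.416161) = 0.3455.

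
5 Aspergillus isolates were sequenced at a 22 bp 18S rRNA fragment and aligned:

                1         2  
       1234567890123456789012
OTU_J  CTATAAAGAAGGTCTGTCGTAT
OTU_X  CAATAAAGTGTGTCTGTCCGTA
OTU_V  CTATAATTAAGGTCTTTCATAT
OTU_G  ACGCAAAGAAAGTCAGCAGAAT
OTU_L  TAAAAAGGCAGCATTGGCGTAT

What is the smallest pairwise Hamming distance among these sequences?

4

Pairwise Hamming distances:
  OTU_J vs OTU_X: 8
  OTU_J vs OTU_V: 4
  OTU_J vs OTU_G: 9
  OTU_J vs OTU_L: 9
  OTU_X vs OTU_V: 11
  OTU_X vs OTU_G: 14
  OTU_X vs OTU_L: 14
  OTU_V vs OTU_G: 13
  OTU_V vs OTU_L: 12
  OTU_G vs OTU_L: 14
The smallest is 4, between OTU_J and OTU_V.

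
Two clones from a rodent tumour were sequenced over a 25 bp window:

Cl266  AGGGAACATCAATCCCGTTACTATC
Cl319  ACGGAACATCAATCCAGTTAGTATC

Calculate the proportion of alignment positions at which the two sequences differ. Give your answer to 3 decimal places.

The sequences differ at positions 2 (G/C), 16 (C/A), 21 (C/G).
There are 3 differences over 25 sites, so p = 3/25 = 0.120.

0.120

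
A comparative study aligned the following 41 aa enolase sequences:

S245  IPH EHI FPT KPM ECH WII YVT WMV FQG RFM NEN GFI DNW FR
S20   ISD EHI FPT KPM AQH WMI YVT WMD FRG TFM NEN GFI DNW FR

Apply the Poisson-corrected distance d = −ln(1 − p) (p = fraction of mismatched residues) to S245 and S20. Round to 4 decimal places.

The sequences differ at positions 2 (P/S), 3 (H/D), 13 (E/A), 14 (C/Q), 17 (I/M), 24 (V/D), 26 (Q/R), 28 (R/T).
p = 8/41 = 0.195122.
d = −ln(1 − 0.195122) = −ln(0.804878) = 0.2171.

0.2171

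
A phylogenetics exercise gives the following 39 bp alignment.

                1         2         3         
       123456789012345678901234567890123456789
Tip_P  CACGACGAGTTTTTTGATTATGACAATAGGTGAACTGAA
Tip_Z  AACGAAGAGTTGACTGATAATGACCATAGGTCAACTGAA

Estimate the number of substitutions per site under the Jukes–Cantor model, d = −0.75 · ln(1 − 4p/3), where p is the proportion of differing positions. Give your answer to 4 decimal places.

Mismatches occur at site 1 (C/A), site 6 (C/A), site 12 (T/G), site 13 (T/A), site 14 (T/C), site 19 (T/A), site 25 (A/C), site 32 (G/C).
p = 8/39 = 0.205128.
d = −0.75 · ln(1 − (4/3)·0.205128) = −0.75 · ln(0.726496) = −0.75 · (-0.319522) = 0.2396.

0.2396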